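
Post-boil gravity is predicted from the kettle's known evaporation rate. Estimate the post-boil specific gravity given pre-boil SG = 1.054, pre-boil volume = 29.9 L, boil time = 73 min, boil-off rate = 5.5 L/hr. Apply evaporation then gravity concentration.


V_post = V_pre − rate·(t/60);  SG_post = 1 + (SG_pre−1)·V_pre/V_post
V_post = 29.9 − 5.5·(73/60) = 23.2083
SG_post = 1 + (1.054 − 1)·29.9/23.2083

1.0696


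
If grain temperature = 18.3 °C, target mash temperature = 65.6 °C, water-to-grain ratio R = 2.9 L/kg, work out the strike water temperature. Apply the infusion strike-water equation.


T_strike = (0.41/R)·(T_mash − T_grain) + T_mash
T_strike = (0.41/2.9)·(65.6 − 18.3) + 65.6

72.2872 °C


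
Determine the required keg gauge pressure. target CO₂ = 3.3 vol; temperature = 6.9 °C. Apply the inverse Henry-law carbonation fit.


psi = vols/(0.01821 + 0.09011·e^(−0.04·T)) − 14.695
psi = 3.3/(0.01821 + 0.09011·e^(−0.04·6.9)) − 14.695

23.4171 psi


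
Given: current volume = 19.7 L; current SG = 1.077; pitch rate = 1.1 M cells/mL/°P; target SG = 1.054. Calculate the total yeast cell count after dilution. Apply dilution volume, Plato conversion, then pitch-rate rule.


V_w = V·((SG_c−1)/(SG_t−1)−1);  °P = 259 − 259/SG_t;  cells = rate·(V+V_w)·°P
V_w = 19.7·((1.077−1)/(1.054−1)−1) = 8.3907
V_final = 19.7 + 8.3907 = 28.0907
°P = 259 − 259/1.054 = 13.2694
cells = 1.1·28.0907·13.2694

410.0235 billion cells


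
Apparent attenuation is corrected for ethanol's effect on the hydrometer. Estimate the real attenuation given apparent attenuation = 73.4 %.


RA = AA · 0.8192
RA = 73.4 · 0.8192

60.1293 %


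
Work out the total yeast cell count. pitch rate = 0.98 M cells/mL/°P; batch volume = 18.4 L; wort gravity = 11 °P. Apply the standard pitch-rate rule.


cells (billions) = rate · V_L · °P
cells = 0.98 · 18.4 · 11

198.3520 billion cells


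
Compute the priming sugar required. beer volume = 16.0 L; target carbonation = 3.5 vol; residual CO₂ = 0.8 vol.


sugar = (target − residual)·4.0·V
sugar = (3.5 − 0.8)·4.0·16.0

172.8000 g


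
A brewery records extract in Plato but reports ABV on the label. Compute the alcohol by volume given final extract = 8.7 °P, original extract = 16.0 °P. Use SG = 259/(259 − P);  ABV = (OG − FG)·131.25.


OG = 259/(259 − 16.0) = 1.0658
FG = 259/(259 − 8.7) = 1.0348
ABV = (1.0658 − 1.0348)·131.25

4.0799 % ABV


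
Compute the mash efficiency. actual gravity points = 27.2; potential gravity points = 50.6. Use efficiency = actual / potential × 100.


efficiency = 27.2 / 50.6 × 100

53.7549 %


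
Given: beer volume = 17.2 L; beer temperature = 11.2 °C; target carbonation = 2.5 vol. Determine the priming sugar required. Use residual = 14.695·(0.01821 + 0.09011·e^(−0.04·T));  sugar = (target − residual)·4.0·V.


residual = 14.695·(0.01821 + 0.09011·e^(−0.04·11.2)) = 1.1136
sugar = (2.5 − 1.1136)·4.0·17.2

95.3835 g


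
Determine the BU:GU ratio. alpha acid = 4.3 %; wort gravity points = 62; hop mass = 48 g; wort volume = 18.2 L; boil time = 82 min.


U = 1.65·0.000125^(GP/1000)·(1−e^(−0.04t))/4.15;  IBU = (α/100)·m·U·1000/V;  BU:GU = IBU/GP
U = 1.65·0.000125^(62/1000)·(1−e^(−0.04·82))/4.15 = 0.2192
IBU = (4.3/100)·48·0.2192·1000/18.2 = 24.8557
BU:GU = 24.8557/62

0.4009


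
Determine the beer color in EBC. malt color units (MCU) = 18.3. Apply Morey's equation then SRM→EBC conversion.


SRM = 1.4922·MCU^0.6859;  EBC = SRM·1.97
SRM = 1.4922·18.3^0.6859 = 10.9583
EBC = 10.9583·1.97

21.5878 EBC


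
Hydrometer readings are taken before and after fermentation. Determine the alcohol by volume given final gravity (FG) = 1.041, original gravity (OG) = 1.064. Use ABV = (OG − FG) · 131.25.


ABV = (1.064 − 1.041) · 131.25

3.0188 % ABV


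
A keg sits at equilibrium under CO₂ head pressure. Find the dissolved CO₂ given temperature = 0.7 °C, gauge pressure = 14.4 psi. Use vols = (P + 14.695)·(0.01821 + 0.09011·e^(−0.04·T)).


vols = (14.4 + 14.695)·(0.01821 + 0.09011·e^(−0.04·0.7))

3.0792 volumes


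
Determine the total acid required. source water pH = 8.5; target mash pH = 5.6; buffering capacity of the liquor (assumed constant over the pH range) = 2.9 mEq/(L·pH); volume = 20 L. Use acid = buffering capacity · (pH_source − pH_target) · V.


acid = 2.9 · (8.5 − 5.6) · 20

168.2000 mEq


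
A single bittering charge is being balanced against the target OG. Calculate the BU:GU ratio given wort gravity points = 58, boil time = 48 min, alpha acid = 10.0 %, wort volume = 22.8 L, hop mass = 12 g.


U = 1.65·0.000125^(GP/1000)·(1−e^(−0.04t))/4.15;  IBU = (α/100)·m·U·1000/V;  BU:GU = IBU/GP
U = 1.65·0.000125^(58/1000)·(1−e^(−0.04·48))/4.15 = 0.2015
IBU = (10.0/100)·12·0.2015·1000/22.8 = 10.6036
BU:GU = 10.6036/58

0.1828


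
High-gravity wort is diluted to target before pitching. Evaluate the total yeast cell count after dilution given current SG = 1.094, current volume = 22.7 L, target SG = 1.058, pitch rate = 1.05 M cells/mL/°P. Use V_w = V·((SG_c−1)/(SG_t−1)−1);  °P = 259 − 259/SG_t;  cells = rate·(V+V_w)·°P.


V_w = 22.7·((1.094−1)/(1.058−1)−1) = 14.0897
V_final = 22.7 + 14.0897 = 36.7897
°P = 259 − 259/1.058 = 14.1985
cells = 1.05·36.7897·14.1985

548.4753 billion cells


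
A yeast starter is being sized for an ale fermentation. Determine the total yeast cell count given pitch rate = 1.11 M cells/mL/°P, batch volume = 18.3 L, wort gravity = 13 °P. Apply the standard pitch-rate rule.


cells (billions) = rate · V_L · °P
cells = 1.11 · 18.3 · 13

264.0690 billion cells


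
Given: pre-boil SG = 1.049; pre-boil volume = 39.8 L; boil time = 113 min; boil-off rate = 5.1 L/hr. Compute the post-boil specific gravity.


V_post = V_pre − rate·(t/60);  SG_post = 1 + (SG_pre−1)·V_pre/V_post
V_post = 39.8 − 5.1·(113/60) = 30.1950
SG_post = 1 + (1.049 − 1)·39.8/30.1950

1.0646


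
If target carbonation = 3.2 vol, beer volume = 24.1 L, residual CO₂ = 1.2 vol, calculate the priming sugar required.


sugar = (target − residual)·4.0·V
sugar = (3.2 − 1.2)·4.0·24.1

192.8000 g


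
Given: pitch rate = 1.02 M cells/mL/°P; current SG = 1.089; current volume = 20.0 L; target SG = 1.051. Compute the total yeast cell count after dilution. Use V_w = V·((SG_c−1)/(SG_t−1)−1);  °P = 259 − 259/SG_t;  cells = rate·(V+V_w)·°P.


V_w = 20.0·((1.089−1)/(1.051−1)−1) = 14.9020
V_final = 20.0 + 14.9020 = 34.9020
°P = 259 − 259/1.051 = 12.5680
cells = 1.02·34.9020·12.5680

447.4219 billion cells


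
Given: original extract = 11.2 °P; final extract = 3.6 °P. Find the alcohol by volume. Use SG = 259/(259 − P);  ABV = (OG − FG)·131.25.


OG = 259/(259 − 11.2) = 1.0452
FG = 259/(259 − 3.6) = 1.0141
ABV = (1.0452 − 1.0141)·131.25

4.0822 % ABV


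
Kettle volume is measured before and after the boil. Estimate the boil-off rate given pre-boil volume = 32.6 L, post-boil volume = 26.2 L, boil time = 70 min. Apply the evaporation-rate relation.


rate = (V_pre − V_post) / (t_min/60)
rate = (32.6 − 26.2) / (70/60)

5.4857 L/hr


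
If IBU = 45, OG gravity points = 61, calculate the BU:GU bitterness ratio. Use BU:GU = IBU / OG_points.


BU:GU = 45 / 61

0.7377


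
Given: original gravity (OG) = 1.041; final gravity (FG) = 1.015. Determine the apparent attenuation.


AA = (OG − FG)/(OG − 1) · 100
AA = (1.041 − 1.015)/(1.041 − 1) · 100

63.4146 %


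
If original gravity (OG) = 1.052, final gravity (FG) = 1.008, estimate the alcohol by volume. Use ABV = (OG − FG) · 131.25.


ABV = (1.052 − 1.008) · 131.25

5.7750 % ABV


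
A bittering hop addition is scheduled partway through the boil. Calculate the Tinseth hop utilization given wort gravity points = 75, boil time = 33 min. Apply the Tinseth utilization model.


U = 1.65·0.000125^(GP/1000) · (1 − e^(−0.04·t))/4.15
bigness = 1.65·0.000125^(75/1000) = 0.8409
boil_factor = (1 − e^(−0.04·33))/4.15 = 0.1766
U = 0.8409 · 0.1766

0.1485


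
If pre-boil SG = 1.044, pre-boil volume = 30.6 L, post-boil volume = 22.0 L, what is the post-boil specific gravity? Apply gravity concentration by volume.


SG_post = 1 + (SG_pre − 1)·V_pre/V_post
pts_pre = (1.044 − 1)·1000 = 44.0000
pts_post = 44.0000·30.6/22.0 = 61.2000
SG_post = 1 + 61.2000/1000

1.0612


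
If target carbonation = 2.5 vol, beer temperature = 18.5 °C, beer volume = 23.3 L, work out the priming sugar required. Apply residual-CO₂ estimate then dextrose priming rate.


residual = 14.695·(0.01821 + 0.09011·e^(−0.04·T));  sugar = (target − residual)·4.0·V
residual = 14.695·(0.01821 + 0.09011·e^(−0.04·18.5)) = 0.8994
sugar = (2.5 − 0.8994)·4.0·23.3

149.1783 g


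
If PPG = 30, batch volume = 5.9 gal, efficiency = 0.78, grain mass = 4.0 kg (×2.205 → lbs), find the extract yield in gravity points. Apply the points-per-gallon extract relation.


points = lbs × PPG × eff / vol
lbs = 4.0 × 2.205 = 8.8200
points = 8.8200 × 30 × 0.78 / 5.9

34.9810 points


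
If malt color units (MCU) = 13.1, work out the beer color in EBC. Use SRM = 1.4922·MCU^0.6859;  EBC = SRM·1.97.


SRM = 1.4922·13.1^0.6859 = 8.7129
EBC = 8.7129·1.97

17.1644 EBC


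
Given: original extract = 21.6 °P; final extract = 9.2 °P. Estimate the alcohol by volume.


SG = 259/(259 − P);  ABV = (OG − FG)·131.25
OG = 259/(259 − 21.6) = 1.0910
FG = 259/(259 − 9.2) = 1.0368
ABV = (1.0910 − 1.0368)·131.25

7.1080 % ABV


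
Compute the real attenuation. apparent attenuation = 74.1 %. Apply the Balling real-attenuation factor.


RA = AA · 0.8192
RA = 74.1 · 0.8192

60.7027 %


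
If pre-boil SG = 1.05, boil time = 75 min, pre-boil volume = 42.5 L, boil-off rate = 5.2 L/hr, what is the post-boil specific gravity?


V_post = V_pre − rate·(t/60);  SG_post = 1 + (SG_pre−1)·V_pre/V_post
V_post = 42.5 − 5.2·(75/60) = 36.0000
SG_post = 1 + (1.05 − 1)·42.5/36.0000

1.0590


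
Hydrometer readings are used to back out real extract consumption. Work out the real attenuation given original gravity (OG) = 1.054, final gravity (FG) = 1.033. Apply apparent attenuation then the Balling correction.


AA = (OG−FG)/(OG−1)·100;  RA = AA·0.8192
AA = (1.054 − 1.033)/(1.054 − 1)·100 = 38.8889
RA = 38.8889·0.8192

31.8578 %


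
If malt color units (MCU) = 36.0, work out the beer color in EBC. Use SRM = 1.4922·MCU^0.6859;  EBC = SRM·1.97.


SRM = 1.4922·36.0^0.6859 = 17.4299
EBC = 17.4299·1.97

34.3369 EBC


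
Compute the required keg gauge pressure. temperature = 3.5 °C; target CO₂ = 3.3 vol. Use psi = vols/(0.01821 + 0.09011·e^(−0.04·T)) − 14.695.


psi = 3.3/(0.01821 + 0.09011·e^(−0.04·3.5)) − 14.695

19.4849 psi


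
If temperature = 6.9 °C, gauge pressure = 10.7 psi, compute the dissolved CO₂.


vols = (P + 14.695)·(0.01821 + 0.09011·e^(−0.04·T))
vols = (10.7 + 14.695)·(0.01821 + 0.09011·e^(−0.04·6.9))

2.1989 volumes


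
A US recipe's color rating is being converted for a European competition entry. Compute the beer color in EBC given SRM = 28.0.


EBC = SRM · 1.97
EBC = 28.0 · 1.97

55.1600 EBC


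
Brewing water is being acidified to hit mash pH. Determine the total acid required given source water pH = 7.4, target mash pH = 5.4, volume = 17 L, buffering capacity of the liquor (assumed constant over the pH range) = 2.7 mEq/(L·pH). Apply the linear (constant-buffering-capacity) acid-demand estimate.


acid = buffering capacity · (pH_source − pH_target) · V
acid = 2.7 · (7.4 − 5.4) · 17

91.8000 mEq


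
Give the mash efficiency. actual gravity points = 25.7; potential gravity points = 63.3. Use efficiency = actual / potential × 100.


efficiency = 25.7 / 63.3 × 100

40.6003 %


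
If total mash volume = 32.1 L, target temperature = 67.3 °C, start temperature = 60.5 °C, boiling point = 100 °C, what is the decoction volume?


V_dec = V_total·(T_target − T_start)/(T_boil − T_start)
V_dec = 32.1·(67.3 − 60.5)/(100 − 60.5)

5.5261 L


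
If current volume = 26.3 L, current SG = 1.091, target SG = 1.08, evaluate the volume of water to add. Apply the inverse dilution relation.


V_water = V·((SG_curr − 1)/(SG_target − 1) − 1)
V_water = 26.3·((1.091 − 1)/(1.08 − 1) − 1)

3.6162 L


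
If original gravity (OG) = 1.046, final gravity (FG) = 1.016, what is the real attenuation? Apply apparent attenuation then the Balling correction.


AA = (OG−FG)/(OG−1)·100;  RA = AA·0.8192
AA = (1.046 − 1.016)/(1.046 − 1)·100 = 65.2174
RA = 65.2174·0.8192

53.4261 %


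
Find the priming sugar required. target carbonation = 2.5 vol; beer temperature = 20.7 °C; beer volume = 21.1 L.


residual = 14.695·(0.01821 + 0.09011·e^(−0.04·T));  sugar = (target − residual)·4.0·V
residual = 14.695·(0.01821 + 0.09011·e^(−0.04·20.7)) = 0.8462
sugar = (2.5 − 0.8462)·4.0·21.1

139.5846 g


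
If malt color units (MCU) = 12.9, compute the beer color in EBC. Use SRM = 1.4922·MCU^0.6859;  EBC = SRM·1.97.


SRM = 1.4922·12.9^0.6859 = 8.6215
EBC = 8.6215·1.97

16.9843 EBC


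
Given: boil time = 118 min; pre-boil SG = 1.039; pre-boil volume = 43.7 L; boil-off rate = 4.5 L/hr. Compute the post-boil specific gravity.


V_post = V_pre − rate·(t/60);  SG_post = 1 + (SG_pre−1)·V_pre/V_post
V_post = 43.7 − 4.5·(118/60) = 34.8500
SG_post = 1 + (1.039 − 1)·43.7/34.8500

1.0489


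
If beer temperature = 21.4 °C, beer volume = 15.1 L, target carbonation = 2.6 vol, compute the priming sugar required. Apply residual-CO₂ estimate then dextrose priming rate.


residual = 14.695·(0.01821 + 0.09011·e^(−0.04·T));  sugar = (target − residual)·4.0·V
residual = 14.695·(0.01821 + 0.09011·e^(−0.04·21.4)) = 0.8302
sugar = (2.6 − 0.8302)·4.0·15.1

106.8972 g


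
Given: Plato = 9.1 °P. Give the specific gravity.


SG = 259/(259 − P)
SG = 259/(259 − 9.1)

1.0364


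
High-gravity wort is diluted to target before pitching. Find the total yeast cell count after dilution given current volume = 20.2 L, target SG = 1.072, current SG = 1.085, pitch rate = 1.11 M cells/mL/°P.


V_w = V·((SG_c−1)/(SG_t−1)−1);  °P = 259 − 259/SG_t;  cells = rate·(V+V_w)·°P
V_w = 20.2·((1.085−1)/(1.072−1)−1) = 3.6472
V_final = 20.2 + 3.6472 = 23.8472
°P = 259 − 259/1.072 = 17.3955
cells = 1.11·23.8472·17.3955

460.4667 billion cells


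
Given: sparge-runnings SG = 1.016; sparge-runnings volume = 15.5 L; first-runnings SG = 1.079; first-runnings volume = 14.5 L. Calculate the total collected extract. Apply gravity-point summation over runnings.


total = Σ (SG_i − 1)·1000·V_i
first = (1.079 − 1)·1000·14.5 = 1145.5000
sparge = (1.016 − 1)·1000·15.5 = 248.0000
total = 1145.5000 + 248.0000

1393.5000 gravity·L


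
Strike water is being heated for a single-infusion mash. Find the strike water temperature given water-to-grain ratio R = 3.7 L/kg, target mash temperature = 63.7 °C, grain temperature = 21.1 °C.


T_strike = (0.41/R)·(T_mash − T_grain) + T_mash
T_strike = (0.41/3.7)·(63.7 − 21.1) + 63.7

68.4205 °C


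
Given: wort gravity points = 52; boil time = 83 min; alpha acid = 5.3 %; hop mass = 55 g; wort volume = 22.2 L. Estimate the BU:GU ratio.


U = 1.65·0.000125^(GP/1000)·(1−e^(−0.04t))/4.15;  IBU = (α/100)·m·U·1000/V;  BU:GU = IBU/GP
U = 1.65·0.000125^(52/1000)·(1−e^(−0.04·83))/4.15 = 0.2402
IBU = (5.3/100)·55·0.2402·1000/22.2 = 31.5333
BU:GU = 31.5333/52

0.6064


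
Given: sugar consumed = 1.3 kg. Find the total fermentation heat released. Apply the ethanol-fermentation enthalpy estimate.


Q = m_sugar · 590 kJ/kg
Q = 1.3 · 590

767.0000 kJ


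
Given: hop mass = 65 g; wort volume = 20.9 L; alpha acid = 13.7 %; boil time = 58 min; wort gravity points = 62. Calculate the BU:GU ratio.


U = 1.65·0.000125^(GP/1000)·(1−e^(−0.04t))/4.15;  IBU = (α/100)·m·U·1000/V;  BU:GU = IBU/GP
U = 1.65·0.000125^(62/1000)·(1−e^(−0.04·58))/4.15 = 0.2054
IBU = (13.7/100)·65·0.2054·1000/20.9 = 87.4997
BU:GU = 87.4997/62

1.4113


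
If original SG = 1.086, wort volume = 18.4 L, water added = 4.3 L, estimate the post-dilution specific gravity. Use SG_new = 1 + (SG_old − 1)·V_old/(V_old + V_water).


pts = (1.086 − 1)·1000·18.4/(18.4 + 4.3) = 69.7093
SG_new = 1 + 69.7093/1000

1.0697


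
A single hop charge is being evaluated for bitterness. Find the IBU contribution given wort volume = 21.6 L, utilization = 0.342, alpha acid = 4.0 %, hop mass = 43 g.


IBU = (α/100)·mass·U·1000 / V
IBU = (4.0/100)·43·0.342·1000 / 21.6

27.2333 IBU


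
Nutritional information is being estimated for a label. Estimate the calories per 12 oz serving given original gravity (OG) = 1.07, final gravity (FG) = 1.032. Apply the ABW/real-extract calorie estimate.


ABW = (OG−FG)·131.25·0.79/FG;  °P = 259 − 259/SG (for OG→OE and FG→AE);  RE = 0.1808·OE + 0.8192·AE;  Cal = (6.9·ABW + 4·(RE−0.1))·FG·3.55
ABW = (1.07 − 1.032)·131.25·0.79/1.032 = 3.8180
OE = 259 − 259/1.07 = 16.9439 °P
AE = 259 − 259/1.032 = 8.0310 °P
RE = 0.1808·16.9439 + 0.8192·8.0310 = 9.6425 °P
Cal = (6.9·3.8180 + 4·(9.6425−0.1))·1.032·3.55

236.3524 kcal


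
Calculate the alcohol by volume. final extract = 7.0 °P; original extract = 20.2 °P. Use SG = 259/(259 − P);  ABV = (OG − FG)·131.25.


OG = 259/(259 − 20.2) = 1.0846
FG = 259/(259 − 7.0) = 1.0278
ABV = (1.0846 − 1.0278)·131.25

7.4566 % ABV


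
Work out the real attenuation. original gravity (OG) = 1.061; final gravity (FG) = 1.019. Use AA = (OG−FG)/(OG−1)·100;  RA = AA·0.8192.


AA = (1.061 − 1.019)/(1.061 − 1)·100 = 68.8525
RA = 68.8525·0.8192

56.4039 %


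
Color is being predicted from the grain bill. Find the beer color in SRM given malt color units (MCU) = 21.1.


SRM = 1.4922 · MCU^0.6859
SRM = 1.4922 · 21.1^0.6859

12.0824 SRM


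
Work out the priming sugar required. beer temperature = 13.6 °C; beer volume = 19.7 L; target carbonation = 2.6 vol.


residual = 14.695·(0.01821 + 0.09011·e^(−0.04·T));  sugar = (target − residual)·4.0·V
residual = 14.695·(0.01821 + 0.09011·e^(−0.04·13.6)) = 1.0362
sugar = (2.6 − 1.0362)·4.0·19.7

123.2297 g


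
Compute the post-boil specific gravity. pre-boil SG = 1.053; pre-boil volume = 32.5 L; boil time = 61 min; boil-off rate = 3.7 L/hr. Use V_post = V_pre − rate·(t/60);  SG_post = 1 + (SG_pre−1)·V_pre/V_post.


V_post = 32.5 − 3.7·(61/60) = 28.7383
SG_post = 1 + (1.053 − 1)·32.5/28.7383

1.0599


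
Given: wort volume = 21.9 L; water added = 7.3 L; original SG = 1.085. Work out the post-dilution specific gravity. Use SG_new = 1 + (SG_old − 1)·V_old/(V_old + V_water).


pts = (1.085 − 1)·1000·21.9/(21.9 + 7.3) = 63.7500
SG_new = 1 + 63.7500/1000

1.0637


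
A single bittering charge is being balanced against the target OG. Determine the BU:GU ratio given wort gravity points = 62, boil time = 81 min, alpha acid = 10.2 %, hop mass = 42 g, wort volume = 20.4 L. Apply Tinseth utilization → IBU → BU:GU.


U = 1.65·0.000125^(GP/1000)·(1−e^(−0.04t))/4.15;  IBU = (α/100)·m·U·1000/V;  BU:GU = IBU/GP
U = 1.65·0.000125^(62/1000)·(1−e^(−0.04·81))/4.15 = 0.2188
IBU = (10.2/100)·42·0.2188·1000/20.4 = 45.9529
BU:GU = 45.9529/62

0.7412


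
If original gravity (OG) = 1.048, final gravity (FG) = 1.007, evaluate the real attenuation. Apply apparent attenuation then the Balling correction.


AA = (OG−FG)/(OG−1)·100;  RA = AA·0.8192
AA = (1.048 − 1.007)/(1.048 − 1)·100 = 85.4167
RA = 85.4167·0.8192

69.9733 %


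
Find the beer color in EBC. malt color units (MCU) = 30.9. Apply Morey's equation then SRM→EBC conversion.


SRM = 1.4922·MCU^0.6859;  EBC = SRM·1.97
SRM = 1.4922·30.9^0.6859 = 15.6960
EBC = 15.6960·1.97

30.9212 EBC


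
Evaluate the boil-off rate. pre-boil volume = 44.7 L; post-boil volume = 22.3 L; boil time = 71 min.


rate = (V_pre − V_post) / (t_min/60)
rate = (44.7 − 22.3) / (71/60)

18.9296 L/hr


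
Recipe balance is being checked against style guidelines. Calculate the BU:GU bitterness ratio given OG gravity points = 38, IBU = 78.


BU:GU = IBU / OG_points
BU:GU = 78 / 38

2.0526


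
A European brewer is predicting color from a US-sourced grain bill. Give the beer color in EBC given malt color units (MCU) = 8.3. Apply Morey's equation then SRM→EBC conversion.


SRM = 1.4922·MCU^0.6859;  EBC = SRM·1.97
SRM = 1.4922·8.3^0.6859 = 6.3712
EBC = 6.3712·1.97

12.5513 EBC


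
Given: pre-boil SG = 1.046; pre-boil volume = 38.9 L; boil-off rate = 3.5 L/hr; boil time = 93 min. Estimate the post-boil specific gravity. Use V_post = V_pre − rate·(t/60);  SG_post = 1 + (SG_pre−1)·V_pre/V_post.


V_post = 38.9 − 3.5·(93/60) = 33.4750
SG_post = 1 + (1.046 − 1)·38.9/33.4750

1.0535


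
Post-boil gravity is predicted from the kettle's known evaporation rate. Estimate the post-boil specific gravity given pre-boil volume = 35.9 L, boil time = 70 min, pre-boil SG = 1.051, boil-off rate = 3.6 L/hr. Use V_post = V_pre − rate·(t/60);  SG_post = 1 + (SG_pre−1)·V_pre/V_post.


V_post = 35.9 − 3.6·(70/60) = 31.7000
SG_post = 1 + (1.051 − 1)·35.9/31.7000

1.0578


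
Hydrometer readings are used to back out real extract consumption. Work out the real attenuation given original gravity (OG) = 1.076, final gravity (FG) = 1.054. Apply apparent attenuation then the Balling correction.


AA = (OG−FG)/(OG−1)·100;  RA = AA·0.8192
AA = (1.076 − 1.054)/(1.076 − 1)·100 = 28.9474
RA = 28.9474·0.8192

23.7137 %


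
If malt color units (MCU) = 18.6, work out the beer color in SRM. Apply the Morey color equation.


SRM = 1.4922 · MCU^0.6859
SRM = 1.4922 · 18.6^0.6859

11.0812 SRM


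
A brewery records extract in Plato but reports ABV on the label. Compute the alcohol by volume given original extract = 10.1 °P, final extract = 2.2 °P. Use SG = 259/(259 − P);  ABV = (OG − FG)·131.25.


OG = 259/(259 − 10.1) = 1.0406
FG = 259/(259 − 2.2) = 1.0086
ABV = (1.0406 − 1.0086)·131.25

4.2015 % ABV


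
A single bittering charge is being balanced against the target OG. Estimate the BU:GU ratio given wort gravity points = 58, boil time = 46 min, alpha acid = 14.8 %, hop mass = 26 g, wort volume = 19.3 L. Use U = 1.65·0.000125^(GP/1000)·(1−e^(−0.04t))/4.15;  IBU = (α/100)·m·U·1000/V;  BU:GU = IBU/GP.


U = 1.65·0.000125^(58/1000)·(1−e^(−0.04·46))/4.15 = 0.1986
IBU = (14.8/100)·26·0.1986·1000/19.3 = 39.5936
BU:GU = 39.5936/58

0.6826


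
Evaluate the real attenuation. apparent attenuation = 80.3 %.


RA = AA · 0.8192
RA = 80.3 · 0.8192

65.7818 %


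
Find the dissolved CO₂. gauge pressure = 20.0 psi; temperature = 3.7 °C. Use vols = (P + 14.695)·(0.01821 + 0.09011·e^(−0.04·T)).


vols = (20.0 + 14.695)·(0.01821 + 0.09011·e^(−0.04·3.7))

3.3281 volumes


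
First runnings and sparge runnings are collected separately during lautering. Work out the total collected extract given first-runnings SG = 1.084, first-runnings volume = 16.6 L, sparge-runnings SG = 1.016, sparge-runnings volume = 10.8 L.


total = Σ (SG_i − 1)·1000·V_i
first = (1.084 − 1)·1000·16.6 = 1394.4000
sparge = (1.016 − 1)·1000·10.8 = 172.8000
total = 1394.4000 + 172.8000

1567.2000 gravity·L


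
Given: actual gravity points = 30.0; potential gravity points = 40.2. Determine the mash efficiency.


efficiency = actual / potential × 100
efficiency = 30.0 / 40.2 × 100

74.6269 %


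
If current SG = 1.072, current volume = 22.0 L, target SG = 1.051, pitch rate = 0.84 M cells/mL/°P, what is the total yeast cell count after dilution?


V_w = V·((SG_c−1)/(SG_t−1)−1);  °P = 259 − 259/SG_t;  cells = rate·(V+V_w)·°P
V_w = 22.0·((1.072−1)/(1.051−1)−1) = 9.0588
V_final = 22.0 + 9.0588 = 31.0588
°P = 259 − 259/1.051 = 12.5680
cells = 0.84·31.0588·12.5680

327.8925 billion cells


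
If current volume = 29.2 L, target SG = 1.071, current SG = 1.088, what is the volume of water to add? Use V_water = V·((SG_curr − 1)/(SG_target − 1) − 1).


V_water = 29.2·((1.088 − 1)/(1.071 − 1) − 1)

6.9915 L


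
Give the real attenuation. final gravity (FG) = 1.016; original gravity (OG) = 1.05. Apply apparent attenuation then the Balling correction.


AA = (OG−FG)/(OG−1)·100;  RA = AA·0.8192
AA = (1.05 − 1.016)/(1.05 − 1)·100 = 68.0000
RA = 68.0000·0.8192

55.7056 %


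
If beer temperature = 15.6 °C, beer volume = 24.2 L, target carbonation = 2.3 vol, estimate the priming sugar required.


residual = 14.695·(0.01821 + 0.09011·e^(−0.04·T));  sugar = (target − residual)·4.0·V
residual = 14.695·(0.01821 + 0.09011·e^(−0.04·15.6)) = 0.9771
sugar = (2.3 − 0.9771)·4.0·24.2

128.0586 g


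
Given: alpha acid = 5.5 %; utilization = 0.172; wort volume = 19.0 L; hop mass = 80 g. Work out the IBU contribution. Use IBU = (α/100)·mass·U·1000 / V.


IBU = (5.5/100)·80·0.172·1000 / 19.0

39.8316 IBU


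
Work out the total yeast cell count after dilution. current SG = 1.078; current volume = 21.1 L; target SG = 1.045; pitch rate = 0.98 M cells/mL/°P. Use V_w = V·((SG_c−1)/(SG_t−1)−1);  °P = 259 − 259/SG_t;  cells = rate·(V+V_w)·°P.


V_w = 21.1·((1.078−1)/(1.045−1)−1) = 15.4733
V_final = 21.1 + 15.4733 = 36.5733
°P = 259 − 259/1.045 = 11.1531
cells = 0.98·36.5733·11.1531

399.7483 billion cells


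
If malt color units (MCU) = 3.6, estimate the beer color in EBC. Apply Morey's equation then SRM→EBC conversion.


SRM = 1.4922·MCU^0.6859;  EBC = SRM·1.97
SRM = 1.4922·3.6^0.6859 = 3.5925
EBC = 3.5925·1.97

7.0772 EBC


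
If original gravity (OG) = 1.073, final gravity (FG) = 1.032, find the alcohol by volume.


ABV = (OG − FG) · 131.25
ABV = (1.073 − 1.032) · 131.25

5.3812 % ABV


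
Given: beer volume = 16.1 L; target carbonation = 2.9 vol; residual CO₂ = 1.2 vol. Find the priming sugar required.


sugar = (target − residual)·4.0·V
sugar = (2.9 − 1.2)·4.0·16.1

109.4800 g


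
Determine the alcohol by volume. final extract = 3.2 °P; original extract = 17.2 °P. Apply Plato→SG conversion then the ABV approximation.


SG = 259/(259 − P);  ABV = (OG − FG)·131.25
OG = 259/(259 − 17.2) = 1.0711
FG = 259/(259 − 3.2) = 1.0125
ABV = (1.0711 − 1.0125)·131.25

7.6943 % ABV


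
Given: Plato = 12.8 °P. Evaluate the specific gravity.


SG = 259/(259 − P)
SG = 259/(259 − 12.8)

1.0520


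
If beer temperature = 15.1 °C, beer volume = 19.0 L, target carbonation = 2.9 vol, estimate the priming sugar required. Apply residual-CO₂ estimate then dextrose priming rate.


residual = 14.695·(0.01821 + 0.09011·e^(−0.04·T));  sugar = (target − residual)·4.0·V
residual = 14.695·(0.01821 + 0.09011·e^(−0.04·15.1)) = 0.9914
sugar = (2.9 − 0.9914)·4.0·19.0

145.0526 g


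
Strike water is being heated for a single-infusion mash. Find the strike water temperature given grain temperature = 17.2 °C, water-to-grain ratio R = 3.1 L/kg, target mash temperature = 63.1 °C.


T_strike = (0.41/R)·(T_mash − T_grain) + T_mash
T_strike = (0.41/3.1)·(63.1 − 17.2) + 63.1

69.1706 °C


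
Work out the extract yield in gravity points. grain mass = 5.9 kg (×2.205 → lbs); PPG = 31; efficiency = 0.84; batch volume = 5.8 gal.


points = lbs × PPG × eff / vol
lbs = 5.9 × 2.205 = 13.0095
points = 13.0095 × 31 × 0.84 / 5.8

58.4082 points


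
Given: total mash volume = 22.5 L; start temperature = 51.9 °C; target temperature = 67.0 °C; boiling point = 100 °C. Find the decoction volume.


V_dec = V_total·(T_target − T_start)/(T_boil − T_start)
V_dec = 22.5·(67.0 − 51.9)/(100 − 51.9)

7.0634 L


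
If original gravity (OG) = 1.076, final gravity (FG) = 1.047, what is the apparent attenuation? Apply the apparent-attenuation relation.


AA = (OG − FG)/(OG − 1) · 100
AA = (1.076 − 1.047)/(1.076 − 1) · 100

38.1579 %


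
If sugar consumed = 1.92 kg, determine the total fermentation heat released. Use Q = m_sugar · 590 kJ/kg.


Q = 1.92 · 590

1132.8000 kJ


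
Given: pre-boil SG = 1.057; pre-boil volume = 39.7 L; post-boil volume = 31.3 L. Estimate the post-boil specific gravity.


SG_post = 1 + (SG_pre − 1)·V_pre/V_post
pts_pre = (1.057 − 1)·1000 = 57.0000
pts_post = 57.0000·39.7/31.3 = 72.2971
SG_post = 1 + 72.2971/1000

1.0723


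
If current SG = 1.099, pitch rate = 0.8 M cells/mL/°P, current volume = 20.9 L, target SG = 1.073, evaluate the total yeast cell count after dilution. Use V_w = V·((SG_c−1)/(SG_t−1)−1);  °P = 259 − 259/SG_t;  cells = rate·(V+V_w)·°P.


V_w = 20.9·((1.099−1)/(1.073−1)−1) = 7.4438
V_final = 20.9 + 7.4438 = 28.3438
°P = 259 − 259/1.073 = 17.6207
cells = 0.8·28.3438·17.6207

399.5503 billion cells


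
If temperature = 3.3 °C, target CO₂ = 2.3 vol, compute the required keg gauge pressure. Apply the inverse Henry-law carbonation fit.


psi = vols/(0.01821 + 0.09011·e^(−0.04·T)) − 14.695
psi = 2.3/(0.01821 + 0.09011·e^(−0.04·3.3)) − 14.695

8.9731 psi


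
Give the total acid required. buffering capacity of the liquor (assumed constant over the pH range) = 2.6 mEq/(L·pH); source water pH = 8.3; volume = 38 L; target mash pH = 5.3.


acid = buffering capacity · (pH_source − pH_target) · V
acid = 2.6 · (8.3 − 5.3) · 38

296.4000 mEq


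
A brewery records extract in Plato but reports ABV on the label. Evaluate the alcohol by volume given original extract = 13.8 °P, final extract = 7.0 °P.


SG = 259/(259 − P);  ABV = (OG − FG)·131.25
OG = 259/(259 − 13.8) = 1.0563
FG = 259/(259 − 7.0) = 1.0278
ABV = (1.0563 − 1.0278)·131.25

3.7410 % ABV


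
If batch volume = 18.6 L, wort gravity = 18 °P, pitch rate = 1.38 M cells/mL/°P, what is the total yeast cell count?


cells (billions) = rate · V_L · °P
cells = 1.38 · 18.6 · 18

462.0240 billion cells


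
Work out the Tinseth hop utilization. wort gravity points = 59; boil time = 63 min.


U = 1.65·0.000125^(GP/1000) · (1 − e^(−0.04·t))/4.15
bigness = 1.65·0.000125^(59/1000) = 0.9710
boil_factor = (1 − e^(−0.04·63))/4.15 = 0.2216
U = 0.9710 · 0.2216

0.2151


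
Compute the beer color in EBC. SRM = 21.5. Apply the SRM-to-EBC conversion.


EBC = SRM · 1.97
EBC = 21.5 · 1.97

42.3550 EBC


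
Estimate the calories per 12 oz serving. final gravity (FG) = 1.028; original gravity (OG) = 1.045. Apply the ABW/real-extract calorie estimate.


ABW = (OG−FG)·131.25·0.79/FG;  °P = 259 − 259/SG (for OG→OE and FG→AE);  RE = 0.1808·OE + 0.8192·AE;  Cal = (6.9·ABW + 4·(RE−0.1))·FG·3.55
ABW = (1.045 − 1.028)·131.25·0.79/1.028 = 1.7147
OE = 259 − 259/1.045 = 11.1531 °P
AE = 259 − 259/1.028 = 7.0545 °P
RE = 0.1808·11.1531 + 0.8192·7.0545 = 7.7955 °P
Cal = (6.9·1.7147 + 4·(7.7955−0.1))·1.028·3.55

155.5130 kcal


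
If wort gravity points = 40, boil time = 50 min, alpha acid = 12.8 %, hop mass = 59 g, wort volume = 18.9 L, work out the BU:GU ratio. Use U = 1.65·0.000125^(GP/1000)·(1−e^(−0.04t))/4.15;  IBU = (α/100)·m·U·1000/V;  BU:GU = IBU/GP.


U = 1.65·0.000125^(40/1000)·(1−e^(−0.04·50))/4.15 = 0.2400
IBU = (12.8/100)·59·0.2400·1000/18.9 = 95.8871
BU:GU = 95.8871/40

2.3972


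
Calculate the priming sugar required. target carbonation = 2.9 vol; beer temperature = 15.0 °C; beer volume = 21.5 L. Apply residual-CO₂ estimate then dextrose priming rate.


residual = 14.695·(0.01821 + 0.09011·e^(−0.04·T));  sugar = (target − residual)·4.0·V
residual = 14.695·(0.01821 + 0.09011·e^(−0.04·15.0)) = 0.9943
sugar = (2.9 − 0.9943)·4.0·21.5

163.8890 g


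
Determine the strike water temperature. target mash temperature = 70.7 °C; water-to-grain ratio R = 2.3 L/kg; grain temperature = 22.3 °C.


T_strike = (0.41/R)·(T_mash − T_grain) + T_mash
T_strike = (0.41/2.3)·(70.7 − 22.3) + 70.7

79.3278 °C


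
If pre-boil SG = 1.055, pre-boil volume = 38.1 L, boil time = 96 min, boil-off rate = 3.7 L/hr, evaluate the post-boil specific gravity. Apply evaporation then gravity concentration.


V_post = V_pre − rate·(t/60);  SG_post = 1 + (SG_pre−1)·V_pre/V_post
V_post = 38.1 − 3.7·(96/60) = 32.1800
SG_post = 1 + (1.055 − 1)·38.1/32.1800

1.0651


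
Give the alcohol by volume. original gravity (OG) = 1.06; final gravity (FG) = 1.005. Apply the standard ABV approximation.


ABV = (OG − FG) · 131.25
ABV = (1.06 − 1.005) · 131.25

7.2188 % ABV


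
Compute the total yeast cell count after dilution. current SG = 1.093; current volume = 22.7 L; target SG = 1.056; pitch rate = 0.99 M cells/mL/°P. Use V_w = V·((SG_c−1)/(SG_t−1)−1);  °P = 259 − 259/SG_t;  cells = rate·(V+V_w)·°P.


V_w = 22.7·((1.093−1)/(1.056−1)−1) = 14.9982
V_final = 22.7 + 14.9982 = 37.6982
°P = 259 − 259/1.056 = 13.7348
cells = 0.99·37.6982·13.7348

512.6015 billion cells


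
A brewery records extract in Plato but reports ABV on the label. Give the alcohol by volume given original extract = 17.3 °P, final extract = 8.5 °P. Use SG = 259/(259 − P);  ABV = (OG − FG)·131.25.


OG = 259/(259 − 17.3) = 1.0716
FG = 259/(259 − 8.5) = 1.0339
ABV = (1.0716 − 1.0339)·131.25

4.9408 % ABV


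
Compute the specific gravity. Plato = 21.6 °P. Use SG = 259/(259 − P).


SG = 259/(259 − 21.6)

1.0910


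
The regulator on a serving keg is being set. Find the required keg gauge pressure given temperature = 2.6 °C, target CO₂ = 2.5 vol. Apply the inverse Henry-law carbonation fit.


psi = vols/(0.01821 + 0.09011·e^(−0.04·T)) − 14.695
psi = 2.5/(0.01821 + 0.09011·e^(−0.04·2.6)) − 14.695

10.4510 psi


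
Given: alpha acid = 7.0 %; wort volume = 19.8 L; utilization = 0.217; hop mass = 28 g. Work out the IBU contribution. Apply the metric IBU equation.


IBU = (α/100)·mass·U·1000 / V
IBU = (7.0/100)·28·0.217·1000 / 19.8

21.4808 IBU


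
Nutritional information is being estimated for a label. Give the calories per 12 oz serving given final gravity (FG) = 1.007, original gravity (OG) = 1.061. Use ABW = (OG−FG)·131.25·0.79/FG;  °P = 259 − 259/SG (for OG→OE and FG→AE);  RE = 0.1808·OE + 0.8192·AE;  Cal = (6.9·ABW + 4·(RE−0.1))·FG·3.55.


ABW = (1.061 − 1.007)·131.25·0.79/1.007 = 5.5602
OE = 259 − 259/1.061 = 14.8907 °P
AE = 259 − 259/1.007 = 1.8004 °P
RE = 0.1808·14.8907 + 0.8192·1.8004 = 4.1671 °P
Cal = (6.9·5.5602 + 4·(4.1671−0.1))·1.007·3.55

195.3079 kcal


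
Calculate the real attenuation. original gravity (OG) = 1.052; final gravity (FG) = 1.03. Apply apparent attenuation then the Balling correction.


AA = (OG−FG)/(OG−1)·100;  RA = AA·0.8192
AA = (1.052 − 1.03)/(1.052 − 1)·100 = 42.3077
RA = 42.3077·0.8192

34.6585 %


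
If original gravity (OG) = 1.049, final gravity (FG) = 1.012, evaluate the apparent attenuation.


AA = (OG − FG)/(OG − 1) · 100
AA = (1.049 − 1.012)/(1.049 − 1) · 100

75.5102 %


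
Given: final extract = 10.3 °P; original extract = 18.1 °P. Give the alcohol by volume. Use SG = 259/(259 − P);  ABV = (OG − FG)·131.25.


OG = 259/(259 − 18.1) = 1.0751
FG = 259/(259 − 10.3) = 1.0414
ABV = (1.0751 − 1.0414)·131.25

4.4257 % ABV


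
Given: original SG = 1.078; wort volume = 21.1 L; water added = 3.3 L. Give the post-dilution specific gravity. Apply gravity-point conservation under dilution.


SG_new = 1 + (SG_old − 1)·V_old/(V_old + V_water)
pts = (1.078 − 1)·1000·21.1/(21.1 + 3.3) = 67.4508
SG_new = 1 + 67.4508/1000

1.0675


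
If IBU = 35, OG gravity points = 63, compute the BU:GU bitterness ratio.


BU:GU = IBU / OG_points
BU:GU = 35 / 63

0.5556


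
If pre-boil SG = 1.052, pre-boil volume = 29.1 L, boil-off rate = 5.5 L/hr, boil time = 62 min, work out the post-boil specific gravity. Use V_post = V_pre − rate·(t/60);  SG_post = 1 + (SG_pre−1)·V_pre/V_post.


V_post = 29.1 − 5.5·(62/60) = 23.4167
SG_post = 1 + (1.052 − 1)·29.1/23.4167

1.0646


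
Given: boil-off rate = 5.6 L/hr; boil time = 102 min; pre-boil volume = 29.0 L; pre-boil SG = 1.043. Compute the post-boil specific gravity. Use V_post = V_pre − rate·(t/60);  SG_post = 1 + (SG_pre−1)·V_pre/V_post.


V_post = 29.0 − 5.6·(102/60) = 19.4800
SG_post = 1 + (1.043 − 1)·29.0/19.4800

1.0640


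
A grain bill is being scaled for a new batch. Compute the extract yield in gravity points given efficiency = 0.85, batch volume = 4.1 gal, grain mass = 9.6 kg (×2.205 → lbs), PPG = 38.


points = lbs × PPG × eff / vol
lbs = 9.6 × 2.205 = 21.1680
points = 21.1680 × 38 × 0.85 / 4.1

166.7625 points


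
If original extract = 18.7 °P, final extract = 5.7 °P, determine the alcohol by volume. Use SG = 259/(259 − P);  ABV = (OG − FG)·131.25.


OG = 259/(259 − 18.7) = 1.0778
FG = 259/(259 − 5.7) = 1.0225
ABV = (1.0778 − 1.0225)·131.25

7.2603 % ABV


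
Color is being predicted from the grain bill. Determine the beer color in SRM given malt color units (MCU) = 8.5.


SRM = 1.4922 · MCU^0.6859
SRM = 1.4922 · 8.5^0.6859

6.4761 SRM


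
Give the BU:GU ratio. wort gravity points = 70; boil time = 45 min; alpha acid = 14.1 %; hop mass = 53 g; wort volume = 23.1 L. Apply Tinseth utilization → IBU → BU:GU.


U = 1.65·0.000125^(GP/1000)·(1−e^(−0.04t))/4.15;  IBU = (α/100)·m·U·1000/V;  BU:GU = IBU/GP
U = 1.65·0.000125^(70/1000)·(1−e^(−0.04·45))/4.15 = 0.1769
IBU = (14.1/100)·53·0.1769·1000/23.1 = 57.2313
BU:GU = 57.2313/70

0.8176


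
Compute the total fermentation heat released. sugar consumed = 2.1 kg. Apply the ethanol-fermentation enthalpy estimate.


Q = m_sugar · 590 kJ/kg
Q = 2.1 · 590

1239.0000 kJ


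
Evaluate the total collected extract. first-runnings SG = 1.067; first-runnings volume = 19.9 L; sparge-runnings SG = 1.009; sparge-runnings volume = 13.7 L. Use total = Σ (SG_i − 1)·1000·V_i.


first = (1.067 − 1)·1000·19.9 = 1333.3000
sparge = (1.009 − 1)·1000·13.7 = 123.3000
total = 1333.3000 + 123.3000

1456.6000 gravity·L


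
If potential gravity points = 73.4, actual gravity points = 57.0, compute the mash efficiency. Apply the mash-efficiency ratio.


efficiency = actual / potential × 100
efficiency = 57.0 / 73.4 × 100

77.6567 %


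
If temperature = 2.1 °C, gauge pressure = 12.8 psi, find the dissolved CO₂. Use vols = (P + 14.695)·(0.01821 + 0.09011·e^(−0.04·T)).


vols = (12.8 + 14.695)·(0.01821 + 0.09011·e^(−0.04·2.1))

2.7786 volumes


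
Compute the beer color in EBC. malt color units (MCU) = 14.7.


SRM = 1.4922·MCU^0.6859;  EBC = SRM·1.97
SRM = 1.4922·14.7^0.6859 = 9.4295
EBC = 9.4295·1.97

18.5762 EBC


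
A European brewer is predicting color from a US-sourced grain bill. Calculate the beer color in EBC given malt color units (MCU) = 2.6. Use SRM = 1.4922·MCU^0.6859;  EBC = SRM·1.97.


SRM = 1.4922·2.6^0.6859 = 2.8738
EBC = 2.8738·1.97

5.6614 EBC


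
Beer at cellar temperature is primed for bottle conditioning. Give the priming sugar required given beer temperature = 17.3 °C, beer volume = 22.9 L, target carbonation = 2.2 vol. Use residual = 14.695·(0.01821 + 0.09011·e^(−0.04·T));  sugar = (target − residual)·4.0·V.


residual = 14.695·(0.01821 + 0.09011·e^(−0.04·17.3)) = 0.9304
sugar = (2.2 − 0.9304)·4.0·22.9

116.2918 g
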